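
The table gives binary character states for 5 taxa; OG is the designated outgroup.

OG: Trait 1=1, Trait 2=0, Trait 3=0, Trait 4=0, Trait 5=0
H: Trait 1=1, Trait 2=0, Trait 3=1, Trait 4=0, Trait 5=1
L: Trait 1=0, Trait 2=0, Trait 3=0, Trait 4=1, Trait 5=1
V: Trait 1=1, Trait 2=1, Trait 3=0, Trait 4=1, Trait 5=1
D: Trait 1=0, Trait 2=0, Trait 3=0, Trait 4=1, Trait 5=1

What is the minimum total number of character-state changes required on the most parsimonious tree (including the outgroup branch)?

Character polarity is set by the outgroup: the derived state is whichever differs from the outgroup's state, so for Trait 1 the derived state is '0', and for the remaining characters it is '1'.
Trait 1: derived state '0' in D and L only — synapomorphy for {D, L}.
Trait 2 (derived state '1') is unique to V (autapomorphy; uninformative for grouping).
Trait 3: derived state '1' in H only — an autapomorphy, so it tells us nothing about relationships among taxa.
Trait 4: derived state '1' in D, L, and V only — synapomorphy for {D, L, V}.
All ingroup taxa share the derived state '1' for Trait 5; it defines the ingroup but does not resolve relationships within it.
Most parsimonious ingroup topology: (H,((L,D),V)).
Changes per character on this tree: Trait 1: 1; Trait 2: 1; Trait 3: 1; Trait 4: 1; Trait 5: 1.
Total = 5.

5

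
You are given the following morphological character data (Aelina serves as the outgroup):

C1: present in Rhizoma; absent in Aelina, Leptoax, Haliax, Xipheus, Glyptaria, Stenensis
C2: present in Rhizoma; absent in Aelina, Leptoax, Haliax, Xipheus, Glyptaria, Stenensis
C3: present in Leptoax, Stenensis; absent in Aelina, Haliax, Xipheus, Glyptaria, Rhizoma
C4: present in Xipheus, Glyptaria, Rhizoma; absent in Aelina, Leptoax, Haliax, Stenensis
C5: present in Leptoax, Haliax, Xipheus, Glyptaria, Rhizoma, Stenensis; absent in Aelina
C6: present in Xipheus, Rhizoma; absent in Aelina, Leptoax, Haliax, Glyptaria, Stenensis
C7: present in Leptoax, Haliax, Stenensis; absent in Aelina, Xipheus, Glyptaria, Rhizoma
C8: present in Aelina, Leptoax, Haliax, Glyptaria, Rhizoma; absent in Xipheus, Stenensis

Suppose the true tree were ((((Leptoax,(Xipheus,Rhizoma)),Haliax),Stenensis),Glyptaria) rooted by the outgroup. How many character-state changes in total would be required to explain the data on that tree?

12

Map each character onto ((((Leptoax,(Xipheus,Rhizoma)),Haliax),Stenensis),Glyptaria) (rooted by Aelina) and count the minimum state changes it requires (Fitch parsimony):
C1: 1; C2: 1; C3: 2; C4: 2; C5: 1; C6: 1; C7: 2; C8: 2.
Total tree length = 12.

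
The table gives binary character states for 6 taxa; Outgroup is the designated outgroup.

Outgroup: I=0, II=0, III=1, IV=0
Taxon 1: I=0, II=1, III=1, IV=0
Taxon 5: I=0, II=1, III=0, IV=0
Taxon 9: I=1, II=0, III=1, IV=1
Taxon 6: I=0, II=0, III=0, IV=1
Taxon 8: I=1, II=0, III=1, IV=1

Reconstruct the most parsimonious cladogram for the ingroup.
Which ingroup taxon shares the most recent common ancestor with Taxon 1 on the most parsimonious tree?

Character polarity is set by the outgroup: the derived state is whichever differs from the outgroup's state, so for III the derived state is '0', and for the remaining characters it is '1'.
I (derived state '1') is shared by Taxon 8 and Taxon 9 — a synapomorphy uniting that clade.
II: derived state '1' in Taxon 1 and Taxon 5 only — synapomorphy for {Taxon 1, Taxon 5}.
III groups Taxon 5 and Taxon 6, which is incompatible with the clades supported by the remaining characters; treating it as convergent (homoplasy) costs fewer steps than any alternative tree.
IV: derived state '1' in Taxon 6, Taxon 8, and Taxon 9 only — synapomorphy for {Taxon 6, Taxon 8, Taxon 9}.
Most parsimonious ingroup topology: ((Taxon 1,Taxon 5),((Taxon 9,Taxon 8),Taxon 6)).
Taxon 1 and Taxon 5 form a cherry on this tree, so they are sister taxa.

Taxon 5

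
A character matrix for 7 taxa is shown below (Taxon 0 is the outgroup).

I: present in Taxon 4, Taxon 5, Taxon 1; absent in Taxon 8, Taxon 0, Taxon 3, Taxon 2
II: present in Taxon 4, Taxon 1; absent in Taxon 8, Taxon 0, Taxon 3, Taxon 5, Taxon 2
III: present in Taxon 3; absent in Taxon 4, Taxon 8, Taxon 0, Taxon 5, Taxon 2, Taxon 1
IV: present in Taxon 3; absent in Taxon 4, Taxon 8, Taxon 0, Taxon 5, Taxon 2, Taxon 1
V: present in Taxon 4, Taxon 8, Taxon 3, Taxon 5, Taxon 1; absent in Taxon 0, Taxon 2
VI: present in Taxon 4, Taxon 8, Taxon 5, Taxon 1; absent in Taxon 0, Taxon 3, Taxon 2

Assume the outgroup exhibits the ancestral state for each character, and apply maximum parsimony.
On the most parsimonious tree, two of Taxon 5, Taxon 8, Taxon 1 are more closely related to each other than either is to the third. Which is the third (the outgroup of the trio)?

The outgroup has state 'absent' for every character, so 'present' is the derived state throughout.
Only Taxon 1, Taxon 4, and Taxon 5 show the derived state 'present' for I, supporting them as a clade.
II: derived state 'present' in Taxon 1 and Taxon 4 only — synapomorphy for {Taxon 1, Taxon 4}.
III (derived state 'present') is unique to Taxon 3 (autapomorphy; uninformative for grouping).
IV (derived state 'present') is unique to Taxon 3 (autapomorphy; uninformative for grouping).
Only Taxon 1, Taxon 3, Taxon 4, Taxon 5, and Taxon 8 show the derived state 'present' for V, supporting them as a clade.
VI (derived state 'present') is shared by Taxon 1, Taxon 4, Taxon 5, and Taxon 8 — a synapomorphy uniting that clade.
Most parsimonious ingroup topology: (Taxon 2,((Taxon 8,((Taxon 4,Taxon 1),Taxon 5)),Taxon 3)).
Taxon 5 and Taxon 1 share a more recent common ancestor with each other than either does with Taxon 8, so Taxon 8 is the least closely related of the three.

Taxon 8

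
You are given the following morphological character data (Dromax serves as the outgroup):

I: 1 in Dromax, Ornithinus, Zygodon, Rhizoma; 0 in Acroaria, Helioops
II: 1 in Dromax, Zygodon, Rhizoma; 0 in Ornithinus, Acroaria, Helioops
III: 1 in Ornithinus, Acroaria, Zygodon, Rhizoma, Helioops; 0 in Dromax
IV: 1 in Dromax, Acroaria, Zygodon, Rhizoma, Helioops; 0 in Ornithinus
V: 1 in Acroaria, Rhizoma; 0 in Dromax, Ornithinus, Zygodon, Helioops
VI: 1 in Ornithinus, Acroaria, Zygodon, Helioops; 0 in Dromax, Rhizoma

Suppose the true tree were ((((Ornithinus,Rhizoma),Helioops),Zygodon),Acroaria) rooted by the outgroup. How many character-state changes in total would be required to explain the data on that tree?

11

Map each character onto ((((Ornithinus,Rhizoma),Helioops),Zygodon),Acroaria) (rooted by Dromax) and count the minimum state changes it requires (Fitch parsimony):
I: 2; II: 3; III: 1; IV: 1; V: 2; VI: 2.
Total tree length = 11.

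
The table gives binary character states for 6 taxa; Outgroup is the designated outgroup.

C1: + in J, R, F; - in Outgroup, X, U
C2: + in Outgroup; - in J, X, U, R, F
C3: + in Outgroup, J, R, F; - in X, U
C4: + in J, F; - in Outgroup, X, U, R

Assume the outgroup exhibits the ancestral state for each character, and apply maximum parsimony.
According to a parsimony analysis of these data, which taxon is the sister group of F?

Character polarity is set by the outgroup: the derived state is whichever differs from the outgroup's state, so for C2, C3 the derived state is '-', and for the remaining characters it is '+'.
C1: derived state '+' in F, J, and R only — synapomorphy for {F, J, R}.
All ingroup taxa share the derived state '-' for C2; it defines the ingroup but does not resolve relationships within it.
Only U and X show the derived state '-' for C3, supporting them as a clade.
Only F and J show the derived state '+' for C4, supporting them as a clade.
Most parsimonious ingroup topology: (((J,F),R),(X,U)).
F and J form a cherry on this tree, so they are sister taxa.

J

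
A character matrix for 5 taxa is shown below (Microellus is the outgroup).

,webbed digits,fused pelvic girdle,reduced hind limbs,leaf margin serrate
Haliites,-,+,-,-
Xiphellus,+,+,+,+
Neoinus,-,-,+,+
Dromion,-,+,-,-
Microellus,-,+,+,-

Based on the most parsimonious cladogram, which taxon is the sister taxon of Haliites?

Dromion

Character polarity is set by the outgroup: the derived state is whichever differs from the outgroup's state, so for fused pelvic girdle, reduced hind limbs the derived state is '-', and for the remaining characters it is '+'.
webbed digits (derived state '+') is unique to Xiphellus (autapomorphy; uninformative for grouping).
fused pelvic girdle (derived state '-') is unique to Neoinus (autapomorphy; uninformative for grouping).
reduced hind limbs: derived state '-' in Dromion and Haliites only — synapomorphy for {Dromion, Haliites}.
leaf margin serrate: derived state '+' in Neoinus and Xiphellus only — synapomorphy for {Neoinus, Xiphellus}.
Most parsimonious ingroup topology: ((Neoinus,Xiphellus),(Dromion,Haliites)).
Haliites and Dromion form a cherry on this tree, so they are sister taxa.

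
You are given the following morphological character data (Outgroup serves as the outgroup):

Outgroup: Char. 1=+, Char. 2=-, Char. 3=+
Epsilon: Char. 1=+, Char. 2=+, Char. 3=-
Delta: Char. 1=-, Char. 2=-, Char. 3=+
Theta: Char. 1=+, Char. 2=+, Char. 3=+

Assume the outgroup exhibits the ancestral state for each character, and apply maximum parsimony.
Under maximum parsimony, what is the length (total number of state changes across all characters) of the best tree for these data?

3

Character polarity is set by the outgroup: the derived state is whichever differs from the outgroup's state, so for Char. 1, Char. 3 the derived state is '-', and for the remaining characters it is '+'.
Char. 1 (derived state '-') is unique to Delta (autapomorphy; uninformative for grouping).
Char. 2: derived state '+' in Epsilon and Theta only — synapomorphy for {Epsilon, Theta}.
Char. 3 (derived state '-') is unique to Epsilon (autapomorphy; uninformative for grouping).
Most parsimonious ingroup topology: ((Epsilon,Theta),Delta).
Changes per character on this tree: Char. 1: 1; Char. 2: 1; Char. 3: 1.
Total = 3.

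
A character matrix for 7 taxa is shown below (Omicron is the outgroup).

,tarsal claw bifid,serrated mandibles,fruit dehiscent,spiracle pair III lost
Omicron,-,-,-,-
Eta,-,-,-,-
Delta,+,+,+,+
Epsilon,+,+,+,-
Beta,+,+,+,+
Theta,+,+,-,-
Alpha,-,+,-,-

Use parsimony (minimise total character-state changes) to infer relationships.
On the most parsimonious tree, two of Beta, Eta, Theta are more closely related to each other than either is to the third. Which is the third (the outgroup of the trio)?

Eta

The outgroup has state '-' for every character, so '+' is the derived state throughout.
Only Beta, Delta, Epsilon, and Theta show the derived state '+' for tarsal claw bifid, supporting them as a clade.
serrated mandibles (derived state '+') is shared by Alpha, Beta, Delta, Epsilon, and Theta — a synapomorphy uniting that clade.
Only Beta, Delta, and Epsilon show the derived state '+' for fruit dehiscent, supporting them as a clade.
Only Beta and Delta show the derived state '+' for spiracle pair III lost, supporting them as a clade.
Most parsimonious ingroup topology: (Eta,((((Delta,Beta),Epsilon),Theta),Alpha)).
Theta and Beta share a more recent common ancestor with each other than either does with Eta, so Eta is the least closely related of the three.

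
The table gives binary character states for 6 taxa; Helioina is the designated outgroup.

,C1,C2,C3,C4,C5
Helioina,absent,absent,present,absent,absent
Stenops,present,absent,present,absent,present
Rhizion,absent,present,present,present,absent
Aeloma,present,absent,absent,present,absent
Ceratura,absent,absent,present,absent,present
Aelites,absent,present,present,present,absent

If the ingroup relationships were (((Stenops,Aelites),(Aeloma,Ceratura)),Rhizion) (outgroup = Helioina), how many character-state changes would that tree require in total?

Map each character onto (((Stenops,Aelites),(Aeloma,Ceratura)),Rhizion) (rooted by Helioina) and count the minimum state changes it requires (Fitch parsimony):
C1: 2; C2: 2; C3: 1; C4: 3; C5: 2.
Total tree length = 10.

10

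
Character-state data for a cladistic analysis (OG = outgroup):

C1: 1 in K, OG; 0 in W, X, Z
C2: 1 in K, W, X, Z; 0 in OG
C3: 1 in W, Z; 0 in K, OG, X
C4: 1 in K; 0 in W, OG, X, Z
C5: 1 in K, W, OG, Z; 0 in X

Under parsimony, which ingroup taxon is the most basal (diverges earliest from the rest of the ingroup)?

K

Character polarity is set by the outgroup: the derived state is whichever differs from the outgroup's state, so for C1, C5 the derived state is '0', and for the remaining characters it is '1'.
C1 (derived state '0') is shared by W, X, and Z — a synapomorphy uniting that clade.
C2 (derived state '1') is shared by all ingroup taxa — unites the whole ingroup.
Only W and Z show the derived state '1' for C3, supporting them as a clade.
C4: derived state '1' in K only — an autapomorphy, so it tells us nothing about relationships among taxa.
C5: derived state '0' in X only — an autapomorphy, so it tells us nothing about relationships among taxa.
Most parsimonious ingroup topology: (K,((W,Z),X)).
K is sister to the clade containing all other ingroup taxa, so it is the earliest-diverging (most basal) ingroup lineage.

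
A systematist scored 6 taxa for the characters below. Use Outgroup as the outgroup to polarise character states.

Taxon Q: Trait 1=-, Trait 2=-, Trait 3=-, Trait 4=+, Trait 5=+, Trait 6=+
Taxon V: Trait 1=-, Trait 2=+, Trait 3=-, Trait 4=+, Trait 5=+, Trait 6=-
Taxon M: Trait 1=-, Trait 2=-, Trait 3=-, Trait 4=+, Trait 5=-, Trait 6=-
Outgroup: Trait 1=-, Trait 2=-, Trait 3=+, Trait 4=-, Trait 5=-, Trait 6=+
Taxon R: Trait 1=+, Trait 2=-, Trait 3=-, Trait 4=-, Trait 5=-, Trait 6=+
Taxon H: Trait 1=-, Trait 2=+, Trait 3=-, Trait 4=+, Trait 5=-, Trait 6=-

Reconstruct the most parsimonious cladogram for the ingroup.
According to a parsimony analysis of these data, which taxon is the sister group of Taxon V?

Taxon H

Character polarity is set by the outgroup: the derived state is whichever differs from the outgroup's state, so for Trait 3, Trait 6 the derived state is '-', and for the remaining characters it is '+'.
Trait 1 (derived state '+') is unique to Taxon R (autapomorphy; uninformative for grouping).
Trait 2: derived state '+' in Taxon H and Taxon V only — synapomorphy for {Taxon H, Taxon V}.
All ingroup taxa share the derived state '-' for Trait 3; it defines the ingroup but does not resolve relationships within it.
Trait 4: derived state '+' in Taxon H, Taxon M, Taxon Q, and Taxon V only — synapomorphy for {Taxon H, Taxon M, Taxon Q, Taxon V}.
Trait 5 (state '+') occurs in Taxon Q and Taxon V but conflicts with the nesting implied by the other characters — most parsimoniously interpreted as homoplasy.
Trait 6 (derived state '-') is shared by Taxon H, Taxon M, and Taxon V — a synapomorphy uniting that clade.
Most parsimonious ingroup topology: (Taxon R,((Taxon M,(Taxon V,Taxon H)),Taxon Q)).
Taxon V and Taxon H form a cherry on this tree, so they are sister taxa.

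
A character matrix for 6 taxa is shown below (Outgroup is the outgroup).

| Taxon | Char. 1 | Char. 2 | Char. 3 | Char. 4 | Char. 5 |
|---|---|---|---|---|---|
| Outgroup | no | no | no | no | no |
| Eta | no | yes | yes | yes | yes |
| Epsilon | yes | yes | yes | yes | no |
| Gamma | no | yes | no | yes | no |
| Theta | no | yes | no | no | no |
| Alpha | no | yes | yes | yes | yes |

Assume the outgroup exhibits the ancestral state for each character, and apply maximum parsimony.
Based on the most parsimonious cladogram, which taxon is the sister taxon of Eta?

The outgroup has state 'no' for every character, so 'yes' is the derived state throughout.
Char. 1 (derived state 'yes') is unique to Epsilon (autapomorphy; uninformative for grouping).
Char. 2 (derived state 'yes') is shared by all ingroup taxa — unites the whole ingroup.
Only Alpha, Epsilon, and Eta show the derived state 'yes' for Char. 3, supporting them as a clade.
Char. 4: derived state 'yes' in Alpha, Epsilon, Eta, and Gamma only — synapomorphy for {Alpha, Epsilon, Eta, Gamma}.
Char. 5 (derived state 'yes') is shared by Alpha and Eta — a synapomorphy uniting that clade.
Most parsimonious ingroup topology: ((((Eta,Alpha),Epsilon),Gamma),Theta).
Eta and Alpha form a cherry on this tree, so they are sister taxa.

Alpha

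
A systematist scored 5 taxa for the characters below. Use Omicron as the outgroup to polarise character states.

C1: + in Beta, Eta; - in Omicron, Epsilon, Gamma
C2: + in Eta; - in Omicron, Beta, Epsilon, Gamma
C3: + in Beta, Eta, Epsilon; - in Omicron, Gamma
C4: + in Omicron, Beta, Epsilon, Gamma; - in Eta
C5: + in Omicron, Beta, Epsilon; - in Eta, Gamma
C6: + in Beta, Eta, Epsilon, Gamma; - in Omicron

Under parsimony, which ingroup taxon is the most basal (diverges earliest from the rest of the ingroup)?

Character polarity is set by the outgroup: the derived state is whichever differs from the outgroup's state, so for C4, C5 the derived state is '-', and for the remaining characters it is '+'.
Only Beta and Eta show the derived state '+' for C1, supporting them as a clade.
C2: derived state '+' in Eta only — an autapomorphy, so it tells us nothing about relationships among taxa.
C3 (derived state '+') is shared by Beta, Epsilon, and Eta — a synapomorphy uniting that clade.
C4: derived state '-' in Eta only — an autapomorphy, so it tells us nothing about relationships among taxa.
C5 groups Eta and Gamma, which is incompatible with the clades supported by the remaining characters; treating it as convergent (homoplasy) costs fewer steps than any alternative tree.
All ingroup taxa share the derived state '+' for C6; it defines the ingroup but does not resolve relationships within it.
Most parsimonious ingroup topology: (((Beta,Eta),Epsilon),Gamma).
Gamma is sister to the clade containing all other ingroup taxa, so it is the earliest-diverging (most basal) ingroup lineage.

Gamma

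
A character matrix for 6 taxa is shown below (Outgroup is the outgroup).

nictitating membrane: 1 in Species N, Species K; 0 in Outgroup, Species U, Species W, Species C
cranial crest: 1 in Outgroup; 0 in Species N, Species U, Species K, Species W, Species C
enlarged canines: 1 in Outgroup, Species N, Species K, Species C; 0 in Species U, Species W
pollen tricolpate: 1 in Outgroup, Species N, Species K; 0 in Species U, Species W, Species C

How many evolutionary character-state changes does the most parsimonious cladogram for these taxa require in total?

4

Character polarity is set by the outgroup: the derived state is whichever differs from the outgroup's state, so for cranial crest, enlarged canines, pollen tricolpate the derived state is '0', and for the remaining characters it is '1'.
nictitating membrane (derived state '1') is shared by Species K and Species N — a synapomorphy uniting that clade.
cranial crest (derived state '0') is shared by all ingroup taxa — unites the whole ingroup.
enlarged canines (derived state '0') is shared by Species U and Species W — a synapomorphy uniting that clade.
pollen tricolpate: derived state '0' in Species C, Species U, and Species W only — synapomorphy for {Species C, Species U, Species W}.
Most parsimonious ingroup topology: ((Species N,Species K),((Species U,Species W),Species C)).
Changes per character on this tree: nictitating membrane: 1; cranial crest: 1; enlarged canines: 1; pollen tricolpate: 1.
Total = 4.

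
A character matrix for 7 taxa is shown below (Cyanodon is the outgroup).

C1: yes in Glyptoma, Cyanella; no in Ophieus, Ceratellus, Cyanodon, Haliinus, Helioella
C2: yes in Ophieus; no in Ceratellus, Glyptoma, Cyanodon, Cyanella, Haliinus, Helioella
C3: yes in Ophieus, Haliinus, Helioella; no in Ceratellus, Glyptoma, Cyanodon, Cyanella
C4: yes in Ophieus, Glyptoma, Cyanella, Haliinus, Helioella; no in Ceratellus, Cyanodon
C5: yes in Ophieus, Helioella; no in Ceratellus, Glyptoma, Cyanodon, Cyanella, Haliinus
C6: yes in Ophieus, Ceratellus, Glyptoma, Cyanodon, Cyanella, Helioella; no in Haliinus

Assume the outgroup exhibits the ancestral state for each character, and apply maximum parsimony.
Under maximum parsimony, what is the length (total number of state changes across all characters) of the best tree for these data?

Character polarity is set by the outgroup: the derived state is whichever differs from the outgroup's state, so for C6 the derived state is 'no', and for the remaining characters it is 'yes'.
C1: derived state 'yes' in Cyanella and Glyptoma only — synapomorphy for {Cyanella, Glyptoma}.
C2: derived state 'yes' in Ophieus only — an autapomorphy, so it tells us nothing about relationships among taxa.
C3: derived state 'yes' in Haliinus, Helioella, and Ophieus only — synapomorphy for {Haliinus, Helioella, Ophieus}.
Only Cyanella, Glyptoma, Haliinus, Helioella, and Ophieus show the derived state 'yes' for C4, supporting them as a clade.
C5: derived state 'yes' in Helioella and Ophieus only — synapomorphy for {Helioella, Ophieus}.
C6: derived state 'no' in Haliinus only — an autapomorphy, so it tells us nothing about relationships among taxa.
Most parsimonious ingroup topology: ((((Ophieus,Helioella),Haliinus),(Glyptoma,Cyanella)),Ceratellus).
Changes per character on this tree: C1: 1; C2: 1; C3: 1; C4: 1; C5: 1; C6: 1.
Total = 6.

6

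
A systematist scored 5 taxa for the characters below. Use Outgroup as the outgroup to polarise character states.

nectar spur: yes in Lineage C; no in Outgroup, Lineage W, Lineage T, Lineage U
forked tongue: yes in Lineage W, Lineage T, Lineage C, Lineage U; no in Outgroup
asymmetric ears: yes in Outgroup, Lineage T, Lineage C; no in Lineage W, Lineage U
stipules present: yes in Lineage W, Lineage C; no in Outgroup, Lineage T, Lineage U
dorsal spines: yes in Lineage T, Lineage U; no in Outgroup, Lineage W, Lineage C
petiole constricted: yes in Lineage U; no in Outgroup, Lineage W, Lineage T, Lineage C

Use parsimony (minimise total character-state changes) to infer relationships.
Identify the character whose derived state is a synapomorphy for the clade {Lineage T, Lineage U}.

Character polarity is set by the outgroup: the derived state is whichever differs from the outgroup's state, so for asymmetric ears the derived state is 'no', and for the remaining characters it is 'yes'.
nectar spur: derived state 'yes' in Lineage C only — an autapomorphy, so it tells us nothing about relationships among taxa.
All ingroup taxa share the derived state 'yes' for forked tongue; it defines the ingroup but does not resolve relationships within it.
asymmetric ears groups Lineage U and Lineage W, which is incompatible with the clades supported by the remaining characters; treating it as convergent (homoplasy) costs fewer steps than any alternative tree.
Only Lineage C and Lineage W show the derived state 'yes' for stipules present, supporting them as a clade.
dorsal spines (derived state 'yes') is shared by Lineage T and Lineage U — a synapomorphy uniting that clade.
petiole constricted (derived state 'yes') is unique to Lineage U (autapomorphy; uninformative for grouping).
Most parsimonious ingroup topology: ((Lineage W,Lineage C),(Lineage T,Lineage U)).
The clade {Lineage T, Lineage U} is supported by dorsal spines: its derived state 'yes' occurs in exactly those taxa and in no other taxon (including the outgroup).

dorsal spines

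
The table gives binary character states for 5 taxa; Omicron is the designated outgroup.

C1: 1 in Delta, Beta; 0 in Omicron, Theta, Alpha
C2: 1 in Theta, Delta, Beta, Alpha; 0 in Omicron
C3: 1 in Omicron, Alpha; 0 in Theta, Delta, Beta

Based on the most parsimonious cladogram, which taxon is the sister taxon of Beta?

Character polarity is set by the outgroup: the derived state is whichever differs from the outgroup's state, so for C3 the derived state is '0', and for the remaining characters it is '1'.
C1 (derived state '1') is shared by Beta and Delta — a synapomorphy uniting that clade.
C2 (derived state '1') is shared by all ingroup taxa — unites the whole ingroup.
C3: derived state '0' in Beta, Delta, and Theta only — synapomorphy for {Beta, Delta, Theta}.
Most parsimonious ingroup topology: ((Theta,(Delta,Beta)),Alpha).
Beta and Delta form a cherry on this tree, so they are sister taxa.

Delta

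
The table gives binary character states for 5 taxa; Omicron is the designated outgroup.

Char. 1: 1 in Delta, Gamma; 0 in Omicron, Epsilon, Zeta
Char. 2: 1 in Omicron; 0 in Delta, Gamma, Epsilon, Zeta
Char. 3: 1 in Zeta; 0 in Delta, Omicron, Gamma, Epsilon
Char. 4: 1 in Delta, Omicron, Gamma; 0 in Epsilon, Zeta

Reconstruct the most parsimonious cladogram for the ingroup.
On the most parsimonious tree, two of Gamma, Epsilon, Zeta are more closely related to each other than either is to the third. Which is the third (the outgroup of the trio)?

Gamma

Character polarity is set by the outgroup: the derived state is whichever differs from the outgroup's state, so for Char. 2, Char. 4 the derived state is '0', and for the remaining characters it is '1'.
Char. 1 (derived state '1') is shared by Delta and Gamma — a synapomorphy uniting that clade.
All ingroup taxa share the derived state '0' for Char. 2; it defines the ingroup but does not resolve relationships within it.
Char. 3: derived state '1' in Zeta only — an autapomorphy, so it tells us nothing about relationships among taxa.
Char. 4 (derived state '0') is shared by Epsilon and Zeta — a synapomorphy uniting that clade.
Most parsimonious ingroup topology: ((Delta,Gamma),(Zeta,Epsilon)).
Zeta and Epsilon share a more recent common ancestor with each other than either does with Gamma, so Gamma is the least closely related of the three.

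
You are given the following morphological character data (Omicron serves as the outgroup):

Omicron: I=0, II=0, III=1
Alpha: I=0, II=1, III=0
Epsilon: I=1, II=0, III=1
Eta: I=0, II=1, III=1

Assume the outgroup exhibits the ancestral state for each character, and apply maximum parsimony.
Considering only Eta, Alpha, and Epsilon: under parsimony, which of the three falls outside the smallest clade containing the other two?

Epsilon

Character polarity is set by the outgroup: the derived state is whichever differs from the outgroup's state, so for III the derived state is '0', and for the remaining characters it is '1'.
I (derived state '1') is unique to Epsilon (autapomorphy; uninformative for grouping).
Only Alpha and Eta show the derived state '1' for II, supporting them as a clade.
III (derived state '0') is unique to Alpha (autapomorphy; uninformative for grouping).
Most parsimonious ingroup topology: ((Alpha,Eta),Epsilon).
Eta and Alpha share a more recent common ancestor with each other than either does with Epsilon, so Epsilon is the least closely related of the three.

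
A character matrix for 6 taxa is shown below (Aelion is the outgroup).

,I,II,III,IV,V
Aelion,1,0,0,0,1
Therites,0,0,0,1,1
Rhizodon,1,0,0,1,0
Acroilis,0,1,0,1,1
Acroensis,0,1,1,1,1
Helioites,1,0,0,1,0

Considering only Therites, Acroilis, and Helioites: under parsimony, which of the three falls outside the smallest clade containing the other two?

Helioites

Character polarity is set by the outgroup: the derived state is whichever differs from the outgroup's state, so for I, V the derived state is '0', and for the remaining characters it is '1'.
Only Acroensis, Acroilis, and Therites show the derived state '0' for I, supporting them as a clade.
Only Acroensis and Acroilis show the derived state '1' for II, supporting them as a clade.
III (derived state '1') is unique to Acroensis (autapomorphy; uninformative for grouping).
All ingroup taxa share the derived state '1' for IV; it defines the ingroup but does not resolve relationships within it.
Only Helioites and Rhizodon show the derived state '0' for V, supporting them as a clade.
Most parsimonious ingroup topology: ((Therites,(Acroilis,Acroensis)),(Rhizodon,Helioites)).
Acroilis and Therites share a more recent common ancestor with each other than either does with Helioites, so Helioites is the least closely related of the three.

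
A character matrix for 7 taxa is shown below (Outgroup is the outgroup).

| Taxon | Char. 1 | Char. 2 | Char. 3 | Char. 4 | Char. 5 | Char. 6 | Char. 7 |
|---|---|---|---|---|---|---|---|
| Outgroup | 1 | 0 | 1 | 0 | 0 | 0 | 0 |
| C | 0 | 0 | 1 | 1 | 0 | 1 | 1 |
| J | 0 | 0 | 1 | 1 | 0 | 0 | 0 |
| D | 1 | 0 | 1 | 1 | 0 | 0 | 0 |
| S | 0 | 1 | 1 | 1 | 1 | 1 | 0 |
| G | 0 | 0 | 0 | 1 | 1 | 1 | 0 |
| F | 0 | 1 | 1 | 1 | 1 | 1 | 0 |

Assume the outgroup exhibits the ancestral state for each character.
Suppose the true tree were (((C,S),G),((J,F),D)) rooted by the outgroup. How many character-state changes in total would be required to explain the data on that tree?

Map each character onto (((C,S),G),((J,F),D)) (rooted by Outgroup) and count the minimum state changes it requires (Fitch parsimony):
Char. 1: 2; Char. 2: 2; Char. 3: 1; Char. 4: 1; Char. 5: 3; Char. 6: 2; Char. 7: 1.
Total tree length = 12.

12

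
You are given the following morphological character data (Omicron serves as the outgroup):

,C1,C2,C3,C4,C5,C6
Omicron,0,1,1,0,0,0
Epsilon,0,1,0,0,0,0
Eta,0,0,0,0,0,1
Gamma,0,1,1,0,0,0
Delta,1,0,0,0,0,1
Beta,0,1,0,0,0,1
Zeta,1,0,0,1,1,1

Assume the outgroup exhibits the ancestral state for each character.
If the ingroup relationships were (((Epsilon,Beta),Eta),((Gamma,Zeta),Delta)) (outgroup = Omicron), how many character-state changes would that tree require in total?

Map each character onto (((Epsilon,Beta),Eta),((Gamma,Zeta),Delta)) (rooted by Omicron) and count the minimum state changes it requires (Fitch parsimony):
C1: 2; C2: 3; C3: 2; C4: 1; C5: 1; C6: 3.
Total tree length = 12.

12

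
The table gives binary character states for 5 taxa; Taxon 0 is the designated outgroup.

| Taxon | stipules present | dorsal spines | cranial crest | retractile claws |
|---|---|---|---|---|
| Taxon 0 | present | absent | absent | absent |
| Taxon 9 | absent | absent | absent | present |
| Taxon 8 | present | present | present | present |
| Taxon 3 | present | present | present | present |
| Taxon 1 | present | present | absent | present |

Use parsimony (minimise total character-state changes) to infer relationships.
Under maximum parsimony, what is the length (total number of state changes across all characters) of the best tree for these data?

4

Character polarity is set by the outgroup: the derived state is whichever differs from the outgroup's state, so for stipules present the derived state is 'absent', and for the remaining characters it is 'present'.
stipules present (derived state 'absent') is unique to Taxon 9 (autapomorphy; uninformative for grouping).
dorsal spines (derived state 'present') is shared by Taxon 1, Taxon 3, and Taxon 8 — a synapomorphy uniting that clade.
cranial crest: derived state 'present' in Taxon 3 and Taxon 8 only — synapomorphy for {Taxon 3, Taxon 8}.
All ingroup taxa share the derived state 'present' for retractile claws; it defines the ingroup but does not resolve relationships within it.
Most parsimonious ingroup topology: (((Taxon 3,Taxon 8),Taxon 1),Taxon 9).
Changes per character on this tree: stipules present: 1; dorsal spines: 1; cranial crest: 1; retractile claws: 1.
Total = 4.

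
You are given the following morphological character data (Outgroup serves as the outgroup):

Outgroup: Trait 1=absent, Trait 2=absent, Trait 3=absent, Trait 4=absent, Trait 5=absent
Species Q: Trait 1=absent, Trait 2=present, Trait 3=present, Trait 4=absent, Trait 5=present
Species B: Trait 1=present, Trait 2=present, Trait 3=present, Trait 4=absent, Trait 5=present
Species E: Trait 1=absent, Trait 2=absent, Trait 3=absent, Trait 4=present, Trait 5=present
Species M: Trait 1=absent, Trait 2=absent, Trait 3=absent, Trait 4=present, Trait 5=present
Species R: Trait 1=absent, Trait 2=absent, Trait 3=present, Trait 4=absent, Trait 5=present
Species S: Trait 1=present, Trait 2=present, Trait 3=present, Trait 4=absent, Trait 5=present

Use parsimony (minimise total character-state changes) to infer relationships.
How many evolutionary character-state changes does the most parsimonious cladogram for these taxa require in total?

The outgroup has state 'absent' for every character, so 'present' is the derived state throughout.
Trait 1: derived state 'present' in Species B and Species S only — synapomorphy for {Species B, Species S}.
Trait 2 (derived state 'present') is shared by Species B, Species Q, and Species S — a synapomorphy uniting that clade.
Trait 3 (derived state 'present') is shared by Species B, Species Q, Species R, and Species S — a synapomorphy uniting that clade.
Trait 4 (derived state 'present') is shared by Species E and Species M — a synapomorphy uniting that clade.
All ingroup taxa share the derived state 'present' for Trait 5; it defines the ingroup but does not resolve relationships within it.
Most parsimonious ingroup topology: (((Species Q,(Species B,Species S)),Species R),(Species E,Species M)).
Changes per character on this tree: Trait 1: 1; Trait 2: 1; Trait 3: 1; Trait 4: 1; Trait 5: 1.
Total = 5.

5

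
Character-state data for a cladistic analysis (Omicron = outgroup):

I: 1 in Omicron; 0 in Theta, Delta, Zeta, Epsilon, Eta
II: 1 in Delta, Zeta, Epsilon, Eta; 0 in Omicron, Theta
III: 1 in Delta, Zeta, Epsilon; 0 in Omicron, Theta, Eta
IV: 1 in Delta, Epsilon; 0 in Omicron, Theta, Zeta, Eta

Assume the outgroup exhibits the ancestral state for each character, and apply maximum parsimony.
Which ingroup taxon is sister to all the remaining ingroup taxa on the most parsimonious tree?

Character polarity is set by the outgroup: the derived state is whichever differs from the outgroup's state, so for I the derived state is '0', and for the remaining characters it is '1'.
I (derived state '0') is shared by all ingroup taxa — unites the whole ingroup.
II: derived state '1' in Delta, Epsilon, Eta, and Zeta only — synapomorphy for {Delta, Epsilon, Eta, Zeta}.
III (derived state '1') is shared by Delta, Epsilon, and Zeta — a synapomorphy uniting that clade.
Only Delta and Epsilon show the derived state '1' for IV, supporting them as a clade.
Most parsimonious ingroup topology: (Theta,(((Delta,Epsilon),Zeta),Eta)).
Theta is sister to the clade containing all other ingroup taxa, so it is the earliest-diverging (most basal) ingroup lineage.

Theta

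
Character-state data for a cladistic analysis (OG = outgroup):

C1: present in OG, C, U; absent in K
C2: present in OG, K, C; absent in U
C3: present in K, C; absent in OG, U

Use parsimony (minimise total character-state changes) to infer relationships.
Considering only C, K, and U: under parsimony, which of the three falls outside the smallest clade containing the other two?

U

Character polarity is set by the outgroup: the derived state is whichever differs from the outgroup's state, so for C1, C2 the derived state is 'absent', and for the remaining characters it is 'present'.
C1: derived state 'absent' in K only — an autapomorphy, so it tells us nothing about relationships among taxa.
C2: derived state 'absent' in U only — an autapomorphy, so it tells us nothing about relationships among taxa.
Only C and K show the derived state 'present' for C3, supporting them as a clade.
Most parsimonious ingroup topology: ((K,C),U).
C and K share a more recent common ancestor with each other than either does with U, so U is the least closely related of the three.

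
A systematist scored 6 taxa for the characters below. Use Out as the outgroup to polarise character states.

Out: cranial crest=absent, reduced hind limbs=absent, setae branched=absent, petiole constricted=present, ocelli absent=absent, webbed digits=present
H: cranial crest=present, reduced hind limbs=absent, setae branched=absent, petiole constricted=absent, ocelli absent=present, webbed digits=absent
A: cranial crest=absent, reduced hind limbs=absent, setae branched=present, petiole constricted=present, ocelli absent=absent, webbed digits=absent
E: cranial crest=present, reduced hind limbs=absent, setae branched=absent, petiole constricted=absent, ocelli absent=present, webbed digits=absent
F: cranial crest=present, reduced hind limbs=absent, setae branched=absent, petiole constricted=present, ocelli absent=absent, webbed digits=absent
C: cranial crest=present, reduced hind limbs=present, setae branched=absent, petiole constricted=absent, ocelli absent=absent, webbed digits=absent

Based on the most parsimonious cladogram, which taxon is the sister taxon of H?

E

Character polarity is set by the outgroup: the derived state is whichever differs from the outgroup's state, so for petiole constricted, webbed digits the derived state is 'absent', and for the remaining characters it is 'present'.
Only C, E, F, and H show the derived state 'present' for cranial crest, supporting them as a clade.
reduced hind limbs (derived state 'present') is unique to C (autapomorphy; uninformative for grouping).
setae branched (derived state 'present') is unique to A (autapomorphy; uninformative for grouping).
petiole constricted: derived state 'absent' in C, E, and H only — synapomorphy for {C, E, H}.
Only E and H show the derived state 'present' for ocelli absent, supporting them as a clade.
All ingroup taxa share the derived state 'absent' for webbed digits; it defines the ingroup but does not resolve relationships within it.
Most parsimonious ingroup topology: ((((H,E),C),F),A).
H and E form a cherry on this tree, so they are sister taxa.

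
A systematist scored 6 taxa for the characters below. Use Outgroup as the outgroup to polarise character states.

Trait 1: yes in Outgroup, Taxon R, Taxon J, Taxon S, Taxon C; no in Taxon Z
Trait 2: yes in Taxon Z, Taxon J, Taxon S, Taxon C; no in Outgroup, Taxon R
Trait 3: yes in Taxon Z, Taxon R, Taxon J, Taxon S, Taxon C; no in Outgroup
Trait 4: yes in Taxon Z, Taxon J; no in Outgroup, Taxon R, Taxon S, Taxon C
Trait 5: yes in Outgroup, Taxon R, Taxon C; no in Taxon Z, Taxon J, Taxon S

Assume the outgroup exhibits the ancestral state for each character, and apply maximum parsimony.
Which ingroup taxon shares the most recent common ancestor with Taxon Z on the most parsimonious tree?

Character polarity is set by the outgroup: the derived state is whichever differs from the outgroup's state, so for Trait 1, Trait 5 the derived state is 'no', and for the remaining characters it is 'yes'.
Trait 1: derived state 'no' in Taxon Z only — an autapomorphy, so it tells us nothing about relationships among taxa.
Only Taxon C, Taxon J, Taxon S, and Taxon Z show the derived state 'yes' for Trait 2, supporting them as a clade.
All ingroup taxa share the derived state 'yes' for Trait 3; it defines the ingroup but does not resolve relationships within it.
Only Taxon J and Taxon Z show the derived state 'yes' for Trait 4, supporting them as a clade.
Trait 5 (derived state 'no') is shared by Taxon J, Taxon S, and Taxon Z — a synapomorphy uniting that clade.
Most parsimonious ingroup topology: ((((Taxon Z,Taxon J),Taxon S),Taxon C),Taxon R).
Taxon Z and Taxon J form a cherry on this tree, so they are sister taxa.

Taxon J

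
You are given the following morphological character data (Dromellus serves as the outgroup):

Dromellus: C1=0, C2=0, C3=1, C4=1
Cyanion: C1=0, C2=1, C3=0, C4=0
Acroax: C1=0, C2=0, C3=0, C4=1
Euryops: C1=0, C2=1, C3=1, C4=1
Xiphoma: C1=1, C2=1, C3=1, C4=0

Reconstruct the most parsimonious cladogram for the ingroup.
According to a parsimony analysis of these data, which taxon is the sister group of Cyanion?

Xiphoma

Character polarity is set by the outgroup: the derived state is whichever differs from the outgroup's state, so for C3, C4 the derived state is '0', and for the remaining characters it is '1'.
C1: derived state '1' in Xiphoma only — an autapomorphy, so it tells us nothing about relationships among taxa.
C2 (derived state '1') is shared by Cyanion, Euryops, and Xiphoma — a synapomorphy uniting that clade.
C3 groups Acroax and Cyanion, which is incompatible with the clades supported by the remaining characters; treating it as convergent (homoplasy) costs fewer steps than any alternative tree.
Only Cyanion and Xiphoma show the derived state '0' for C4, supporting them as a clade.
Most parsimonious ingroup topology: (((Cyanion,Xiphoma),Euryops),Acroax).
Cyanion and Xiphoma form a cherry on this tree, so they are sister taxa.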